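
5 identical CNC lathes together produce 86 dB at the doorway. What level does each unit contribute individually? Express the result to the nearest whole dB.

79 dB

Dividing the total intensity by 5 lowers the level by 10·log₁₀ 5 = 6.990 dB: L₁ = 86 − 6.990.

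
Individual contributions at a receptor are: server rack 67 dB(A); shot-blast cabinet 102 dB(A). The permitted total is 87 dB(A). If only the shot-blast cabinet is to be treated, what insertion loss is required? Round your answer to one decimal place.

The untreated sources together contribute 10^(67/10) = 5.012e+06, i.e. 67.00 dB(A).
The limit corresponds to 10^(87/10) = 5.012e+08; subtracting the fixed part leaves 4.962e+08 for the shot-blast cabinet, i.e. 86.96 dB(A).
So the shot-blast cabinet must be reduced from 102 to 86.96 dB(A): IL = 15.04 dB.

15.0 dB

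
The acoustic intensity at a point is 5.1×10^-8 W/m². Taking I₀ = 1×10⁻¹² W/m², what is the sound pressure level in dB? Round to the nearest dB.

L = 10·log₁₀(I/I₀) = 10·log₁₀(5.1×10^-8/10⁻¹²) = 10·log₁₀(5.1×10^4).
L = 10·(0.7076 + 4) = 47.08 dB.

47 dB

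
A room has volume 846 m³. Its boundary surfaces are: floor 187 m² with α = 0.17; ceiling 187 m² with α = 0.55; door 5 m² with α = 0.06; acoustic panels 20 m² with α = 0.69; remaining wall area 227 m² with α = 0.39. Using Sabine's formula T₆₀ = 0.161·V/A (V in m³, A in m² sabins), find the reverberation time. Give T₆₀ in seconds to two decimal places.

0.57 s

A = Σ Sᵢαᵢ = 187·0.17 + 187·0.55 + 5·0.06 + 20·0.69 + 227·0.39 = 237.27 m².
T₆₀ = 0.161 × 846 / 237.27 = 0.574 s.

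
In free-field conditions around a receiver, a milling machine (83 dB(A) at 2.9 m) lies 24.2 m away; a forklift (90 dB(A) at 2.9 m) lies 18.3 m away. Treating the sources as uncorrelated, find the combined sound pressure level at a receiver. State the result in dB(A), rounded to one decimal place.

Apply inverse-square spreading to bring every level to the receiver, then sum 10^(L/10).
milling machine: 83 − 20·log₁₀(24.2/2.9) = 83 − 18.43 = 64.57 dB(A).
forklift: 90 − 20·log₁₀(18.3/2.9) = 90 − 16.00 = 74.00 dB(A).
Σ 10^(L/10) = 2.798e+07 → L_total = 10·log₁₀(2.798e+07) = 74.47 dB(A).

74.5 dB(A)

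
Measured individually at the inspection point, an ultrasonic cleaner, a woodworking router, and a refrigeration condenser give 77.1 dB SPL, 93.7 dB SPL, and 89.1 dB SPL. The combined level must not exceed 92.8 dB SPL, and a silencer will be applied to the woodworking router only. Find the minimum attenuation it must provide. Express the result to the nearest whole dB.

The untreated sources together contribute 10^(77.1/10) + 10^(89.1/10) = 8.641e+08, i.e. 89.37 dB SPL.
To meet 92.8 dB SPL overall, the treated woodworking router may contribute at most 10^(92.8/10) − 8.641e+08 = 1.041e+09, i.e. 90.18 dB SPL.
So the woodworking router must be reduced from 93.7 to 90.18 dB SPL: IL = 3.52 dB.

4 dB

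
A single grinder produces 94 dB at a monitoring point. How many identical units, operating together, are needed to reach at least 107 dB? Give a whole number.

20

N identical sources give L₁ + 10·log₁₀ N, so require 10·log₁₀ N ≥ 107 − 94 = 13.0 dB.
N ≥ 10^(13.0/10) = 19.953, so N = 20.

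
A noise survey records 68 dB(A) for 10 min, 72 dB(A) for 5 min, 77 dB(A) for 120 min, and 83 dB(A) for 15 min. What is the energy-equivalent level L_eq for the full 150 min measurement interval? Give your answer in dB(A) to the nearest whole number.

78 dB(A)

Weight each interval's intensity by its duration and average over T = 150 min:
Σ tᵢ·10^(Lᵢ/10) = 10·10^(68/10) + 5·10^(72/10) + 120·10^(77/10) + 15·10^(83/10) = 9.149e+09.
L_eq = 10·log₁₀(9.149e+09/150) = 77.85 dB(A).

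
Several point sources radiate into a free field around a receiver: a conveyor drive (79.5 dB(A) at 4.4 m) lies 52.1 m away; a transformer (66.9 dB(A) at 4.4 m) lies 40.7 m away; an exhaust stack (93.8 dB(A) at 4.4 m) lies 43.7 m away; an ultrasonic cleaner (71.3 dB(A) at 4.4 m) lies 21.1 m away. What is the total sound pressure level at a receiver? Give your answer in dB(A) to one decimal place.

Propagate each source to the receiver with L = L_ref − 20·log₁₀(r/r_ref), then add intensities.
conveyor drive: 79.5 − 20·log₁₀(52.1/4.4) = 79.5 − 21.47 = 58.03 dB(A).
transformer: 66.9 − 20·log₁₀(40.7/4.4) = 66.9 − 19.32 = 47.58 dB(A).
exhaust stack: 93.8 − 20·log₁₀(43.7/4.4) = 93.8 − 19.94 = 73.86 dB(A).
ultrasonic cleaner: 71.3 − 20·log₁₀(21.1/4.4) = 71.3 − 13.62 = 57.68 dB(A).
Σ 10^(L/10) = 2.560e+07 → L_total = 10·log₁₀(2.560e+07) = 74.08 dB(A).

74.1 dB(A)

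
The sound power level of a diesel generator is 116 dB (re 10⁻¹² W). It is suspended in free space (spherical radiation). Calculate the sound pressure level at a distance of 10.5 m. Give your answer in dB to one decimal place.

Free-field spherical radiation: L_p = L_w − 10·log₁₀(4π·r²), r = 10.5 m.
4π·r² = 1385 m², 10·log₁₀ of that is 31.416 dB.
L_p = 116 − 31.416 = 84.58 dB.

84.6 dB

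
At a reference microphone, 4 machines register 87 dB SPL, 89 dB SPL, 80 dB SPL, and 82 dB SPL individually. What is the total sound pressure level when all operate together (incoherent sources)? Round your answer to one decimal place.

Incoherent sources combine by intensity addition: L_total = 10·log₁₀(Σ 10^(L_i/10)).
Σ 10^(L/10) = 10^(87/10) + 10^(89/10) + 10^(80/10) + 10^(82/10) = 1.554e+09.
L_total = 10·log₁₀(1.554e+09) = 91.91 dB SPL.

91.9 dB SPL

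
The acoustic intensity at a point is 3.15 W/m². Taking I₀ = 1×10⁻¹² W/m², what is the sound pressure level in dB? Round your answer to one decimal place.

L = 10·log₁₀(I/I₀) = 10·log₁₀(3.15/10⁻¹²) = 10·log₁₀(3.15×10^12).
L = 10·(0.4983 + 12) = 124.98 dB.

125.0 dB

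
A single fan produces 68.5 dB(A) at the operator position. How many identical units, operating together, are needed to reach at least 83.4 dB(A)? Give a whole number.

31

The shortfall is 83.4 − 68.5 = 14.9 dB, and N units add 10·log₁₀ N, so need 10·log₁₀ N ≥ 14.9.
N ≥ 10^(14.9/10) = 30.903, so N = 31.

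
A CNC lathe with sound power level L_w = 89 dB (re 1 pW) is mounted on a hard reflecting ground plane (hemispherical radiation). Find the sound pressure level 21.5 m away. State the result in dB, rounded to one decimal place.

54.4 dB

Free-field hemispherical radiation: L_p = L_w − 10·log₁₀(2π·r²), r = 21.5 m.
2π·r² = 2904 m², 10·log₁₀ of that is 34.631 dB.
L_p = 89 − 34.631 = 54.37 dB.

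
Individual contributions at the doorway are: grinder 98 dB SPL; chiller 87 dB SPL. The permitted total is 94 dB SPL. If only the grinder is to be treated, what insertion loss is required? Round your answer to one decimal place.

5.0 dB

Everything except the grinder sums to 10^(87/10) = 5.012e+08 in linear terms, 87.00 dB SPL.
To meet 94 dB SPL overall, the treated grinder may contribute at most 10^(94/10) − 5.012e+08 = 2.011e+09, i.e. 93.03 dB SPL.
Required insertion loss = 98 − 93.03 = 4.97 dB.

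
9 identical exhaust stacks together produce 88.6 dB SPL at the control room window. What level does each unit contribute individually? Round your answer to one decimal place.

Dividing the total intensity by 9 lowers the level by 10·log₁₀ 9 = 9.542 dB: L₁ = 88.6 − 9.542.

79.1 dB SPL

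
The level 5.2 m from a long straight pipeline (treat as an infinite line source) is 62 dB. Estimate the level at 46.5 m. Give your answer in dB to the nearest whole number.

52 dB

Line-source attenuation: ΔL = 10·log₁₀(r₂/r₁) = 10·log₁₀(46.5/5.2) = 9.514 dB.
L₂ = 62 − 10·log₁₀(46.5/5.2) = 62 − 9.514 = 52.49 dB.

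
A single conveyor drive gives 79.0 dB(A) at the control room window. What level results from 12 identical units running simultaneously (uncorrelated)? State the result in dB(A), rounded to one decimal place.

89.8 dB(A)

L_total = L₁ + 10·log₁₀ N for N identical incoherent sources.
L_total = 79.0 + 10·log₁₀(12) = 79.0 + 10.792 = 89.79 dB(A).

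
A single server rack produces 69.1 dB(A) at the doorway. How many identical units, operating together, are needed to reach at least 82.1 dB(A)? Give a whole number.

Need L₁ + 10·log₁₀ N ≥ 82.1, i.e. log₁₀ N ≥ 1.30.
N ≥ 10^(13.0/10) = 19.953, so N = 20.

20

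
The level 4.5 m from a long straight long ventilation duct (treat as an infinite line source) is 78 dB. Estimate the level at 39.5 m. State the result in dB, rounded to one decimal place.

Cylindrical spreading from a line source gives a 10·log₁₀(r₂/r₁) drop.
L₂ = 78 − 10·log₁₀(39.5/4.5) = 78 − 9.434 = 68.57 dB.

68.6 dB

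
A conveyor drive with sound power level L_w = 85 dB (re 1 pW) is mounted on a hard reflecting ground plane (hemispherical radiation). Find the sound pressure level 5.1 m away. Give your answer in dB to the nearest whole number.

The power spreads over a hemisphere of area 2π·r², so L_p = L_w − 10·log₁₀(2π·r²).
2π·r² = 163.4 m², 10·log₁₀ of that is 22.133 dB.
L_p = 85 − 22.133 = 62.87 dB.

63 dB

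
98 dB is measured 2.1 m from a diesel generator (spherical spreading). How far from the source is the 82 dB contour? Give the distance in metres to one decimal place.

For a point source L₁ − L₂ = 20·log₁₀(r₂/r₁), so r₂ = r₁·10^((L₁−L₂)/20).
r₂ = 2.1·10^((98−82)/20) = 2.1·10^(16.0/20) = 13.25 m.

13.3 m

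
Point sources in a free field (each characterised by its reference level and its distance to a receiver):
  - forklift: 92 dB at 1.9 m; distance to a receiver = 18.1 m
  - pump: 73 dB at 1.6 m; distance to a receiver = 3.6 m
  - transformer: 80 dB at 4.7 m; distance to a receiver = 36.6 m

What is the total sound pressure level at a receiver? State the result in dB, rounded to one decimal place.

73.6 dB

Apply inverse-square spreading to bring every level to the receiver, then sum 10^(L/10).
forklift: 92 − 20·log₁₀(18.1/1.9) = 92 − 19.58 = 72.42 dB.
pump: 73 − 20·log₁₀(3.6/1.6) = 73 − 7.04 = 65.96 dB.
transformer: 80 − 20·log₁₀(36.6/4.7) = 80 − 17.83 = 62.17 dB.
Σ 10^(L/10) = 2.305e+07 → L_total = 10·log₁₀(2.305e+07) = 73.63 dB.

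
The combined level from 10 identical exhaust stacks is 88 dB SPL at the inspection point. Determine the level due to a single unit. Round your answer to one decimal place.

Dividing the total intensity by 10 lowers the level by 10·log₁₀ 10 = 10.000 dB: L₁ = 88 − 10.000.

78.0 dB SPL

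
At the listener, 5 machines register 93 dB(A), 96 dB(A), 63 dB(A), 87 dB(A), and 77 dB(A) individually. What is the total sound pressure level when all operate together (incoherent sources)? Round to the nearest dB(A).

98 dB(A)

For uncorrelated sources the intensities add, so convert each level to linear form, sum, and take 10·log₁₀ of the total.
Σ 10^(L/10) = 10^(93/10) + 10^(96/10) + 10^(63/10) + 10^(87/10) + 10^(77/10) = 6.530e+09.
L_total = 10·log₁₀(6.530e+09) = 98.15 dB(A).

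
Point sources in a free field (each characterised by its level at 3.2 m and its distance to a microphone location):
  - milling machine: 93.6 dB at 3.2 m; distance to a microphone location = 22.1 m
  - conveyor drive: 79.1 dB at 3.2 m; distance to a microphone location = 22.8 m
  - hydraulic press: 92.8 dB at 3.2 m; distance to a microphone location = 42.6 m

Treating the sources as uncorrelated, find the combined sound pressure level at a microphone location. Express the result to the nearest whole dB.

First find each source's level at the receiver (point-source: −20·log₁₀(r/r_ref)), then combine on an intensity basis.
milling machine: 93.6 − 20·log₁₀(22.1/3.2) = 93.6 − 16.78 = 76.82 dB.
conveyor drive: 79.1 − 20·log₁₀(22.8/3.2) = 79.1 − 17.06 = 62.04 dB.
hydraulic press: 92.8 − 20·log₁₀(42.6/3.2) = 92.8 − 22.49 = 70.31 dB.
Σ 10^(L/10) = 6.038e+07 → L_total = 10·log₁₀(6.038e+07) = 77.81 dB.

78 dB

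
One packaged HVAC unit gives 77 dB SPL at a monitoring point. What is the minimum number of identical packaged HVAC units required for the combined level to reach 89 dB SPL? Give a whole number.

N identical sources give L₁ + 10·log₁₀ N, so require 10·log₁₀ N ≥ 89 − 77 = 12.0 dB.
N ≥ 10^(12.0/10) = 15.849, so N = 16.

16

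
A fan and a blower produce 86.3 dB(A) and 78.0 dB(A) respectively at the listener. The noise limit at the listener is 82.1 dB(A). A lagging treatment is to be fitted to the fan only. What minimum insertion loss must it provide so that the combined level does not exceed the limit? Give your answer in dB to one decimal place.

6.3 dB

The untreated sources together contribute 10^(78.0/10) = 6.310e+07, i.e. 78.00 dB(A).
To meet 82.1 dB(A) overall, the treated fan may contribute at most 10^(82.1/10) − 6.310e+07 = 9.909e+07, i.e. 79.96 dB(A).
So the fan must be reduced from 86.3 to 79.96 dB(A): IL = 6.34 dB.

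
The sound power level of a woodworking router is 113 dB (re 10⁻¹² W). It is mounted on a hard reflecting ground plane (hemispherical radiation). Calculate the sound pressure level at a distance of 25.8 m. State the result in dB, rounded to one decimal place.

76.8 dB

The power spreads over a hemisphere of area 2π·r², so L_p = L_w − 10·log₁₀(2π·r²).
2π·r² = 4182 m², 10·log₁₀ of that is 36.214 dB.
L_p = 113 − 36.214 = 76.79 dB.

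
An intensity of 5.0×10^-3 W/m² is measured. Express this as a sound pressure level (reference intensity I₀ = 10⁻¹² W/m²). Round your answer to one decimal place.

I/I₀ = 5.0×10^-3/10⁻¹² = 5.0×10^9, and L = 10·log₁₀(I/I₀).
L = 10·(0.6990 + 9) = 96.99 dB.

97.0 dB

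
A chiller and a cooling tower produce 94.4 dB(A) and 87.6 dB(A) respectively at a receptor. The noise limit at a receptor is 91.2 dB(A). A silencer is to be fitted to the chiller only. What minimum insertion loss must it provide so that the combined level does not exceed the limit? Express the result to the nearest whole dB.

6 dB

Everything except the chiller sums to 10^(87.6/10) = 5.754e+08 in linear terms, 87.60 dB(A).
To meet 91.2 dB(A) overall, the treated chiller may contribute at most 10^(91.2/10) − 5.754e+08 = 7.428e+08, i.e. 88.71 dB(A).
So the chiller must be reduced from 94.4 to 88.71 dB(A): IL = 5.69 dB.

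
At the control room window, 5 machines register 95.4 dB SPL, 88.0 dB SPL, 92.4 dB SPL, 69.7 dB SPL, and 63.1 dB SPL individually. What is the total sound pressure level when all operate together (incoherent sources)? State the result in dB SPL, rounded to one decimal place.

For uncorrelated sources the intensities add, so convert each level to linear form, sum, and take 10·log₁₀ of the total.
Σ 10^(L/10) = 10^(95.4/10) + 10^(88.0/10) + 10^(92.4/10) + 10^(69.7/10) + 10^(63.1/10) = 5.848e+09.
L_total = 10·log₁₀(5.848e+09) = 97.67 dB SPL.

97.7 dB SPL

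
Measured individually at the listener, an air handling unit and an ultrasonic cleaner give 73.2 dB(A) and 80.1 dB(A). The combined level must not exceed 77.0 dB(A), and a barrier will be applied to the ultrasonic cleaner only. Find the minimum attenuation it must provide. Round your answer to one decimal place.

Fixed contribution from the other source: Σ 10^(L/10) = 10^(73.2/10) = 2.089e+07 (73.20 dB(A)).
The limit corresponds to 10^(77.0/10) = 5.012e+07; subtracting the fixed part leaves 2.923e+07 for the ultrasonic cleaner, i.e. 74.66 dB(A).
Required insertion loss = 80.1 − 74.66 = 5.44 dB.

5.4 dB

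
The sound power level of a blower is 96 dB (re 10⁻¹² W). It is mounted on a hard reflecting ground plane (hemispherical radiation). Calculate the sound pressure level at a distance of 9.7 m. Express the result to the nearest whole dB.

Free-field hemispherical radiation: L_p = L_w − 10·log₁₀(2π·r²), r = 9.7 m.
2π·r² = 591.2 m², 10·log₁₀ of that is 27.717 dB.
L_p = 96 − 27.717 = 68.28 dB.

68 dB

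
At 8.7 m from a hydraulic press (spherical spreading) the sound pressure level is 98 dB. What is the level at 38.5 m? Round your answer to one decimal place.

85.1 dB

Point-source attenuation: ΔL = 20·log₁₀(r₂/r₁) = 20·log₁₀(38.5/8.7) = 12.919 dB.
L₂ = 98 − 20·log₁₀(38.5/8.7) = 98 − 12.919 = 85.08 dB.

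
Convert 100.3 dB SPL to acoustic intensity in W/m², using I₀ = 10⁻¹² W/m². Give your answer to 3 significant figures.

I/I₀ = 10^(100.3/10) = 1.072e+10, so I = 1.072e+10 × 10⁻¹² W/m².

0.0107 W/m²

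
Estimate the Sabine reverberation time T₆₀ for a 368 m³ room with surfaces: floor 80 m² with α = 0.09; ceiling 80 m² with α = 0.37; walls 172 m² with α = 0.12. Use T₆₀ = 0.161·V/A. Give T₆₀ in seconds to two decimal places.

1.03 s

Total absorption A = 80·0.09 + 80·0.37 + 172·0.12 = 57.44 m² sabins.
T₆₀ = 0.161 × 368 / 57.44 = 1.031 s.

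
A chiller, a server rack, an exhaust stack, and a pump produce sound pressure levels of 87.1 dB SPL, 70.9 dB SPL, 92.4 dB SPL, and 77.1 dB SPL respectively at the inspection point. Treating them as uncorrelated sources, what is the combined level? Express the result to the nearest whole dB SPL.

94 dB SPL

Incoherent sources combine by intensity addition: L_total = 10·log₁₀(Σ 10^(L_i/10)).
Σ 10^(L/10) = 10^(87.1/10) + 10^(70.9/10) + 10^(92.4/10) + 10^(77.1/10) = 2.314e+09.
L_total = 10·log₁₀(2.314e+09) = 93.64 dB SPL.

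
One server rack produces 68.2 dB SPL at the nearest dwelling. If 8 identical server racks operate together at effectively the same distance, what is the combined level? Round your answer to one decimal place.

With 8 equal, uncorrelated contributions the intensity is 8× that of one unit, giving a rise of 10·log₁₀ 8.
L_total = 68.2 + 10·log₁₀(8) = 68.2 + 9.031 = 77.23 dB SPL.

77.2 dB SPL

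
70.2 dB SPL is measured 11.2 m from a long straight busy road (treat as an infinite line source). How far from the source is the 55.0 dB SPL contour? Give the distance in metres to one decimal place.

370.9 m

For a line source L₁ − L₂ = 10·log₁₀(r₂/r₁), so r₂ = r₁·10^((L₁−L₂)/10).
r₂ = 11.2·10^((70.2−55.0)/10) = 11.2·10^(15.2/10) = 370.87 m.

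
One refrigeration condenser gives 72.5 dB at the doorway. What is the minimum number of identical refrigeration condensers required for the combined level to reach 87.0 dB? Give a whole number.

29

Need L₁ + 10·log₁₀ N ≥ 87.0, i.e. log₁₀ N ≥ 1.45.
N ≥ 10^(14.5/10) = 28.184, so N = 29.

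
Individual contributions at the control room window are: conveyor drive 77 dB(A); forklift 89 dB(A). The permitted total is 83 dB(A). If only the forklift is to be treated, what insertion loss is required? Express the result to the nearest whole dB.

Fixed contribution from the other source: Σ 10^(L/10) = 10^(77/10) = 5.012e+07 (77.00 dB(A)).
The limit corresponds to 10^(83/10) = 1.995e+08; subtracting the fixed part leaves 1.494e+08 for the forklift, i.e. 81.74 dB(A).
So the forklift must be reduced from 89 to 81.74 dB(A): IL = 7.26 dB.

7 dB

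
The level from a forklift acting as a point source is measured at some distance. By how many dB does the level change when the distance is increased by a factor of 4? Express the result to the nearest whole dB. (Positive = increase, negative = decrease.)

A point source loses 6 dB per doubling of distance; generally ΔL = −20·log₁₀(r₂/r₁).
ΔL = −20·log₁₀(4) = -12.04 dB.

-12 dB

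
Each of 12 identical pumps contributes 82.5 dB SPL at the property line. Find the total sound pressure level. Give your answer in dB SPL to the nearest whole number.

L_total = L₁ + 10·log₁₀ N for N identical incoherent sources.
L_total = 82.5 + 10·log₁₀(12) = 82.5 + 10.792 = 93.29 dB SPL.

93 dB SPL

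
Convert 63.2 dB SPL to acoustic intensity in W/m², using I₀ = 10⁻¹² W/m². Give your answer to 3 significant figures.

2.09e-06 W/m²

I = I₀·10^(L/10) = 10⁻¹² × 10^(63.2/10) = 10^(-5.680).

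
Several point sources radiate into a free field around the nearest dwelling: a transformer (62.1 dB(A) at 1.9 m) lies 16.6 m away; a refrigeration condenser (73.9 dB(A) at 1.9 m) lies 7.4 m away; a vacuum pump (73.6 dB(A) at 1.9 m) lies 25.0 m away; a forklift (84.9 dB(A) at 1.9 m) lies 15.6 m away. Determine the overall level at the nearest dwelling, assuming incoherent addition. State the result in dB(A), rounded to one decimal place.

Propagate each source to the receiver with L = L_ref − 20·log₁₀(r/r_ref), then add intensities.
transformer: 62.1 − 20·log₁₀(16.6/1.9) = 62.1 − 18.83 = 43.27 dB(A).
refrigeration condenser: 73.9 − 20·log₁₀(7.4/1.9) = 73.9 − 11.81 = 62.09 dB(A).
vacuum pump: 73.6 − 20·log₁₀(25.0/1.9) = 73.6 − 22.38 = 51.22 dB(A).
forklift: 84.9 − 20·log₁₀(15.6/1.9) = 84.9 − 18.29 = 66.61 dB(A).
Σ 10^(L/10) = 6.356e+06 → L_total = 10·log₁₀(6.356e+06) = 68.03 dB(A).

68.0 dB(A)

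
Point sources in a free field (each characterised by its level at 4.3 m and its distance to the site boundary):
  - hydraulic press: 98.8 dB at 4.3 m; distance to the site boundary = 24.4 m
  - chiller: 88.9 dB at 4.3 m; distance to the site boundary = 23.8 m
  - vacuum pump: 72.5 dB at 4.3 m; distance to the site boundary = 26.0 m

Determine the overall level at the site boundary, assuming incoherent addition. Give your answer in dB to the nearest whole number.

Apply inverse-square spreading to bring every level to the receiver, then sum 10^(L/10).
hydraulic press: 98.8 − 20·log₁₀(24.4/4.3) = 98.8 − 15.08 = 83.72 dB.
chiller: 88.9 − 20·log₁₀(23.8/4.3) = 88.9 − 14.86 = 74.04 dB.
vacuum pump: 72.5 − 20·log₁₀(26.0/4.3) = 72.5 − 15.63 = 56.87 dB.
Σ 10^(L/10) = 2.614e+08 → L_total = 10·log₁₀(2.614e+08) = 84.17 dB.

84 dB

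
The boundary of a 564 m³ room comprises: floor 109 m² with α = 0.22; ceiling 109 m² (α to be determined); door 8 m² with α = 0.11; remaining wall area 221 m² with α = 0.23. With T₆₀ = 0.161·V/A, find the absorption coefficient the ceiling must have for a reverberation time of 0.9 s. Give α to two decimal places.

0.23

Required total absorption A = 0.161·564/0.9 = 100.89 m².
Absorption from the other surfaces = 109·0.22 + 8·0.11 + 221·0.23 = 75.69 m², so the ceiling must supply 25.20 m² over 109 m².
α = 25.20/109 = 0.231.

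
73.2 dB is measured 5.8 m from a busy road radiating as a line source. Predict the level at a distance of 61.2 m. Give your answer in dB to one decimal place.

63.0 dB

Cylindrical spreading from a line source gives a 10·log₁₀(r₂/r₁) drop.
L₂ = 73.2 − 10·log₁₀(61.2/5.8) = 73.2 − 10.233 = 62.97 dB.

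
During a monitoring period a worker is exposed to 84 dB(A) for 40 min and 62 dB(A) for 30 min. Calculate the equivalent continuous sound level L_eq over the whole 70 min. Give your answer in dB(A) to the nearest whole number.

82 dB(A)

L_eq = 10·log₁₀[(1/T)·Σ tᵢ·10^(Lᵢ/10)] with T = 70 min.
Σ tᵢ·10^(Lᵢ/10) = 40·10^(84/10) + 30·10^(62/10) = 1.010e+10.
L_eq = 10·log₁₀(1.010e+10/70) = 81.59 dB(A).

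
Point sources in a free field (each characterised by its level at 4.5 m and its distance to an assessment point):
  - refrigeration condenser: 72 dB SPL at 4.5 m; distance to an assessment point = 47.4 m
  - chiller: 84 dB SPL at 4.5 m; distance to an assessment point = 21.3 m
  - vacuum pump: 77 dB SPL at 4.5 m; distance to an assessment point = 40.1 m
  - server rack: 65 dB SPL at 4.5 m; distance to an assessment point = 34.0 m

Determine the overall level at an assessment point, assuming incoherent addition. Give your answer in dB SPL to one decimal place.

First find each source's level at the receiver (point-source: −20·log₁₀(r/r_ref)), then combine on an intensity basis.
refrigeration condenser: 72 − 20·log₁₀(47.4/4.5) = 72 − 20.45 = 51.55 dB SPL.
chiller: 84 − 20·log₁₀(21.3/4.5) = 84 − 13.50 = 70.50 dB SPL.
vacuum pump: 77 − 20·log₁₀(40.1/4.5) = 77 − 19.00 = 58.00 dB SPL.
server rack: 65 − 20·log₁₀(34.0/4.5) = 65 − 17.57 = 47.43 dB SPL.
Σ 10^(L/10) = 1.204e+07 → L_total = 10·log₁₀(1.204e+07) = 70.81 dB SPL.

70.8 dB SPL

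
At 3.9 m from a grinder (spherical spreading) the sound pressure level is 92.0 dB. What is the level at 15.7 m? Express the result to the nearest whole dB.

80 dB

Point-source attenuation: ΔL = 20·log₁₀(r₂/r₁) = 20·log₁₀(15.7/3.9) = 12.097 dB.
L₂ = 92.0 − 20·log₁₀(15.7/3.9) = 92.0 − 12.097 = 79.90 dB.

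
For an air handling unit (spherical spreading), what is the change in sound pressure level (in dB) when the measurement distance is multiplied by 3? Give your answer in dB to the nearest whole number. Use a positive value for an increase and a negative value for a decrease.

Point-source spreading: ΔL = −20·log₁₀(r₂/r₁).
ΔL = −20·log₁₀(3) = -9.54 dB.

-10 dB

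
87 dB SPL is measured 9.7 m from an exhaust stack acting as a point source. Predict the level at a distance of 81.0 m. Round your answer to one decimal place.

Spherical spreading from a point source gives a 20·log₁₀(r₂/r₁) drop.
L₂ = 87 − 20·log₁₀(81.0/9.7) = 87 − 18.434 = 68.57 dB SPL.

68.6 dB SPL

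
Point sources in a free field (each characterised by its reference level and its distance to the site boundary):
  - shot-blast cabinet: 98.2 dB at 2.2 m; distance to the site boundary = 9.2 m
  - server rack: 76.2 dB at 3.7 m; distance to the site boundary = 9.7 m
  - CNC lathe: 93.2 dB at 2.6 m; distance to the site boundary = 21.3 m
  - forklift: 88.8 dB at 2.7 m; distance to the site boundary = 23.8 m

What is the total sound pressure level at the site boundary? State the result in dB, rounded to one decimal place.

86.3 dB

Apply inverse-square spreading to bring every level to the receiver, then sum 10^(L/10).
shot-blast cabinet: 98.2 − 20·log₁₀(9.2/2.2) = 98.2 − 12.43 = 85.77 dB.
server rack: 76.2 − 20·log₁₀(9.7/3.7) = 76.2 − 8.37 = 67.83 dB.
CNC lathe: 93.2 − 20·log₁₀(21.3/2.6) = 93.2 − 18.27 = 74.93 dB.
forklift: 88.8 − 20·log₁₀(23.8/2.7) = 88.8 − 18.90 = 69.90 dB.
Σ 10^(L/10) = 4.248e+08 → L_total = 10·log₁₀(4.248e+08) = 86.28 dB.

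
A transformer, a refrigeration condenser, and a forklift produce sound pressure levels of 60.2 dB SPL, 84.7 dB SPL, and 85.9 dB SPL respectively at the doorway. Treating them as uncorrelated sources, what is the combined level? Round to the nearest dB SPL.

88 dB SPL

For uncorrelated sources the intensities add, so convert each level to linear form, sum, and take 10·log₁₀ of the total.
Σ 10^(L/10) = 10^(60.2/10) + 10^(84.7/10) + 10^(85.9/10) = 6.852e+08.
L_total = 10·log₁₀(6.852e+08) = 88.36 dB SPL.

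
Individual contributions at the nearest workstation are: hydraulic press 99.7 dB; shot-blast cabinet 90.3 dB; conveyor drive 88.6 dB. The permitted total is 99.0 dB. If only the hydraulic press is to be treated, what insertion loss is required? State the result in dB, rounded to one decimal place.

Fixed contribution from the other sources: Σ 10^(L/10) = 10^(90.3/10) + 10^(88.6/10) = 1.796e+09 (92.54 dB).
To meet 99.0 dB overall, the treated hydraulic press may contribute at most 10^(99.0/10) − 1.796e+09 = 6.147e+09, i.e. 97.89 dB.
So the hydraulic press must be reduced from 99.7 to 97.89 dB: IL = 1.81 dB.

1.8 dB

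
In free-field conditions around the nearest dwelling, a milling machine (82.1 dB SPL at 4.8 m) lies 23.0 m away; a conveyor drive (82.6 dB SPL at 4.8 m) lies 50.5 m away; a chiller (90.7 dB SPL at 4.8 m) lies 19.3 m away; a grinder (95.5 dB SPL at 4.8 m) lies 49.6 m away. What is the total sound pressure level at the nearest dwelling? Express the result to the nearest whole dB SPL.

81 dB SPL

First find each source's level at the receiver (point-source: −20·log₁₀(r/r_ref)), then combine on an intensity basis.
milling machine: 82.1 − 20·log₁₀(23.0/4.8) = 82.1 − 13.61 = 68.49 dB SPL.
conveyor drive: 82.6 − 20·log₁₀(50.5/4.8) = 82.6 − 20.44 = 62.16 dB SPL.
chiller: 90.7 − 20·log₁₀(19.3/4.8) = 90.7 − 12.09 = 78.61 dB SPL.
grinder: 95.5 − 20·log₁₀(49.6/4.8) = 95.5 − 20.28 = 75.22 dB SPL.
Σ 10^(L/10) = 1.146e+08 → L_total = 10·log₁₀(1.146e+08) = 80.59 dB SPL.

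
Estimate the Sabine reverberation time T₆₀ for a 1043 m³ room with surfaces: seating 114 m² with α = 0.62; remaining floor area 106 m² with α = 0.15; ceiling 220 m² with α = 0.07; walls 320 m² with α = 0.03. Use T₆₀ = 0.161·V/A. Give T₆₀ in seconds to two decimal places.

1.50 s

Total absorption A = 114·0.62 + 106·0.15 + 220·0.07 + 320·0.03 = 111.58 m² sabins.
T₆₀ = 0.161 × 1043 / 111.58 = 1.505 s.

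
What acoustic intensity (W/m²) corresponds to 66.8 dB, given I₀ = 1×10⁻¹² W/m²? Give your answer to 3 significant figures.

4.79e-06 W/m²

I = I₀·10^(L/10) = 10⁻¹² × 10^(66.8/10) = 10^(-5.320).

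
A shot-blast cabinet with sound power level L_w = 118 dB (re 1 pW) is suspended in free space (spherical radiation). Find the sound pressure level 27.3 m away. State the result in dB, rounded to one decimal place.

Free-field spherical radiation: L_p = L_w − 10·log₁₀(4π·r²), r = 27.3 m.
4π·r² = 9366 m², 10·log₁₀ of that is 39.715 dB.
L_p = 118 − 39.715 = 78.28 dB.

78.3 dB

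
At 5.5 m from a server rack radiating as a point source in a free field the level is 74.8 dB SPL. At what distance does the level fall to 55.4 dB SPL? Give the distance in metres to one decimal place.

51.3 m

Point-source spreading drops the level by 20·log₁₀(r₂/r₁); inverting, r₂/r₁ = 10^(ΔL/20).
r₂ = 5.5·10^((74.8−55.4)/20) = 5.5·10^(19.4/20) = 51.33 m.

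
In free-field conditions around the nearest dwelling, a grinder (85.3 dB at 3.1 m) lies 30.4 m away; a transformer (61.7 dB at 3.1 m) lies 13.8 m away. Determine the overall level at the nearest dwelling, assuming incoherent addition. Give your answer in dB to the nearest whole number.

66 dB

First find each source's level at the receiver (point-source: −20·log₁₀(r/r_ref)), then combine on an intensity basis.
grinder: 85.3 − 20·log₁₀(30.4/3.1) = 85.3 − 19.83 = 65.47 dB.
transformer: 61.7 − 20·log₁₀(13.8/3.1) = 61.7 − 12.97 = 48.73 dB.
Σ 10^(L/10) = 3.598e+06 → L_total = 10·log₁₀(3.598e+06) = 65.56 dB.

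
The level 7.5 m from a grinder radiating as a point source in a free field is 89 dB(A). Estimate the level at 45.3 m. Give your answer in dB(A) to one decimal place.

Point-source attenuation: ΔL = 20·log₁₀(r₂/r₁) = 20·log₁₀(45.3/7.5) = 15.621 dB.
L₂ = 89 − 20·log₁₀(45.3/7.5) = 89 − 15.621 = 73.38 dB(A).

73.4 dB(A)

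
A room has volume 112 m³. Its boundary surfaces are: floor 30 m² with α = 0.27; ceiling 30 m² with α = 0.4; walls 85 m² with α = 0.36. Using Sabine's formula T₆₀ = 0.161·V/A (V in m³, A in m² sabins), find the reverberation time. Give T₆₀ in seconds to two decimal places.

0.36 s

Summing Sᵢαᵢ: 30·0.27 + 30·0.4 + 85·0.36 = 50.70 m².
T₆₀ = 0.161·V/A = 0.161·112/50.70 = 0.356 s.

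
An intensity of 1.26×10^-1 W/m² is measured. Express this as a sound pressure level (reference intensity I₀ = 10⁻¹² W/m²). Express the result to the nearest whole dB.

111 dB

I/I₀ = 1.26×10^-1/10⁻¹² = 1.26×10^11, and L = 10·log₁₀(I/I₀).
L = 10·(0.1004 + 11) = 111.00 dB.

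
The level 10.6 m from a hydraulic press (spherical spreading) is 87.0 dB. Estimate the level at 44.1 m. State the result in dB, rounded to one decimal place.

74.6 dB

For a point source, L₂ = L₁ − 20·log₁₀(r₂/r₁).
L₂ = 87.0 − 20·log₁₀(44.1/10.6) = 87.0 − 12.383 = 74.62 dB.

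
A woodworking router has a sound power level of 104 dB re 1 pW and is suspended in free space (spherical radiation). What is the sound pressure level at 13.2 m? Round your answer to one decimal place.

The power spreads over a sphere of area 4π·r², so L_p = L_w − 10·log₁₀(4π·r²).
4π·r² = 2190 m², 10·log₁₀ of that is 33.404 dB.
L_p = 104 − 33.404 = 70.60 dB.

70.6 dB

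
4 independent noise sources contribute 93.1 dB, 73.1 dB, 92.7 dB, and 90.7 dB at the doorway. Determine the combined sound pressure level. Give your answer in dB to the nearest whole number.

97 dB

Incoherent sources combine by intensity addition: L_total = 10·log₁₀(Σ 10^(L_i/10)).
Σ 10^(L/10) = 10^(93.1/10) + 10^(73.1/10) + 10^(92.7/10) + 10^(90.7/10) = 5.099e+09.
L_total = 10·log₁₀(5.099e+09) = 97.07 dB.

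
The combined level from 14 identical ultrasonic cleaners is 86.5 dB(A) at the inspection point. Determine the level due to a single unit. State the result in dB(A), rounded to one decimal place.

14 equal contributions raise the level by 10·log₁₀ 14 = 11.461 dB, so each unit alone gives 86.5 − 11.461.

75.0 dB(A)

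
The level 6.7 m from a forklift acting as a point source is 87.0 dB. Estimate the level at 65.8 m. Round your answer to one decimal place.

Spherical spreading from a point source gives a 20·log₁₀(r₂/r₁) drop.
L₂ = 87.0 − 20·log₁₀(65.8/6.7) = 87.0 − 19.843 = 67.16 dB.

67.2 dB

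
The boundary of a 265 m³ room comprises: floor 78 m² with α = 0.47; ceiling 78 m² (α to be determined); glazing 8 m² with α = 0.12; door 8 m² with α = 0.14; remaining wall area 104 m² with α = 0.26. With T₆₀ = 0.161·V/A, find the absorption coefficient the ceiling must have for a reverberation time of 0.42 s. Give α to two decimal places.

A = 0.161·V/T₆₀ = 0.161·265/0.42 = 101.58 m² sabins.
Absorption from the other surfaces = 78·0.47 + 8·0.12 + 8·0.14 + 104·0.26 = 65.78 m², so the ceiling must supply 35.80 m² over 78 m².
α = 35.80/78 = 0.459.

0.46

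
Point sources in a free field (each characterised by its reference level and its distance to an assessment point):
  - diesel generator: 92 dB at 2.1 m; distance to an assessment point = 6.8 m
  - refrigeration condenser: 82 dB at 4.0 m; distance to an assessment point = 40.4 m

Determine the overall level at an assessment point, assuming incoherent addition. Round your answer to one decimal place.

81.8 dB

Apply inverse-square spreading to bring every level to the receiver, then sum 10^(L/10).
diesel generator: 92 − 20·log₁₀(6.8/2.1) = 92 − 10.21 = 81.79 dB.
refrigeration condenser: 82 − 20·log₁₀(40.4/4.0) = 82 − 20.09 = 61.91 dB.
Σ 10^(L/10) = 1.527e+08 → L_total = 10·log₁₀(1.527e+08) = 81.84 dB.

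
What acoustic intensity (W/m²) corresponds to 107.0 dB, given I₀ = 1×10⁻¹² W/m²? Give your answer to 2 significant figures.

0.050 W/m²

I/I₀ = 10^(107.0/10) = 5.012e+10, so I = 5.012e+10 × 10⁻¹² W/m².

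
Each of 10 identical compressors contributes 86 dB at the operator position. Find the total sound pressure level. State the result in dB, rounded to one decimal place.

96.0 dB

L_total = L₁ + 10·log₁₀ N for N identical incoherent sources.
L_total = 86 + 10·log₁₀(10) = 86 + 10.000 = 96.00 dB.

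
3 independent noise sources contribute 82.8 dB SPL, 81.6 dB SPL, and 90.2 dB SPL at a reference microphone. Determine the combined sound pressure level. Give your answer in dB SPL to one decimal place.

For uncorrelated sources the intensities add, so convert each level to linear form, sum, and take 10·log₁₀ of the total.
Σ 10^(L/10) = 10^(82.8/10) + 10^(81.6/10) + 10^(90.2/10) = 1.382e+09.
L_total = 10·log₁₀(1.382e+09) = 91.41 dB SPL.

91.4 dB SPL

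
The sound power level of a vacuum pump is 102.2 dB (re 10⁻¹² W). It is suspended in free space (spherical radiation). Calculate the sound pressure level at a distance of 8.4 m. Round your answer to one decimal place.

L_p = L_w − 10·log₁₀(4π·r²) with r = 8.4 m.
4π·r² = 886.7 m², 10·log₁₀ of that is 29.478 dB.
L_p = 102.2 − 29.478 = 72.72 dB.

72.7 dB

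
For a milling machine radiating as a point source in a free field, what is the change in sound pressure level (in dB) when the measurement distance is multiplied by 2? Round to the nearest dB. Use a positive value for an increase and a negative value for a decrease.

With spherical spreading the level changes by −20·log₁₀(r₂/r₁).
ΔL = −20·log₁₀(2) = -6.02 dB.

-6 dB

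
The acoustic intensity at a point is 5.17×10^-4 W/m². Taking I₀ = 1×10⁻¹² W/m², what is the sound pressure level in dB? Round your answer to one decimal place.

87.1 dB

Dividing by I₀ shifts the exponent by 12: I/I₀ = 5.17×10^8.
L = 10·(0.7135 + 8) = 87.13 dB.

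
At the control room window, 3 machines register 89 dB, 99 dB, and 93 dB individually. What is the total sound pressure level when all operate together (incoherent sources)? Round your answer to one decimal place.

100.3 dB

Incoherent sources combine by intensity addition: L_total = 10·log₁₀(Σ 10^(L_i/10)).
Σ 10^(L/10) = 10^(89/10) + 10^(99/10) + 10^(93/10) = 1.073e+10.
L_total = 10·log₁₀(1.073e+10) = 100.31 dB.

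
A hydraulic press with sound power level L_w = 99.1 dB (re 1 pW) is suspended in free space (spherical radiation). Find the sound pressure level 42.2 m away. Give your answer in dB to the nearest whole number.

56 dB

Free-field spherical radiation: L_p = L_w − 10·log₁₀(4π·r²), r = 42.2 m.
4π·r² = 2.238e+04 m², 10·log₁₀ of that is 43.498 dB.
L_p = 99.1 − 43.498 = 55.60 dB.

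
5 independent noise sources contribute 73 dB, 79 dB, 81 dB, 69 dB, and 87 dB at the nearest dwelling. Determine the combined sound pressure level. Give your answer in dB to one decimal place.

Incoherent sources combine by intensity addition: L_total = 10·log₁₀(Σ 10^(L_i/10)).
Σ 10^(L/10) = 10^(73/10) + 10^(79/10) + 10^(81/10) + 10^(69/10) + 10^(87/10) = 7.344e+08.
L_total = 10·log₁₀(7.344e+08) = 88.66 dB.

88.7 dB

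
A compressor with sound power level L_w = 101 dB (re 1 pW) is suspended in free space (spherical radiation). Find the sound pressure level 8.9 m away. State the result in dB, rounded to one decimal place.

71.0 dB

L_p = L_w − 10·log₁₀(4π·r²) with r = 8.9 m.
4π·r² = 995.4 m², 10·log₁₀ of that is 29.980 dB.
L_p = 101 − 29.980 = 71.02 dB.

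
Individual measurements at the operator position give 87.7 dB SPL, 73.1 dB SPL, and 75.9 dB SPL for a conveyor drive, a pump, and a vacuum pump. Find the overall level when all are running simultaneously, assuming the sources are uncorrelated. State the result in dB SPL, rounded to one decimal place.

For uncorrelated sources the intensities add, so convert each level to linear form, sum, and take 10·log₁₀ of the total.
Σ 10^(L/10) = 10^(87.7/10) + 10^(73.1/10) + 10^(75.9/10) = 6.482e+08.
L_total = 10·log₁₀(6.482e+08) = 88.12 dB SPL.

88.1 dB SPL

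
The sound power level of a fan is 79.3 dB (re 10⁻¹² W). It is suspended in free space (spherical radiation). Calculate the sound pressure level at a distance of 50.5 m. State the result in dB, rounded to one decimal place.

Free-field spherical radiation: L_p = L_w − 10·log₁₀(4π·r²), r = 50.5 m.
4π·r² = 3.205e+04 m², 10·log₁₀ of that is 45.058 dB.
L_p = 79.3 − 45.058 = 34.24 dB.

34.2 dB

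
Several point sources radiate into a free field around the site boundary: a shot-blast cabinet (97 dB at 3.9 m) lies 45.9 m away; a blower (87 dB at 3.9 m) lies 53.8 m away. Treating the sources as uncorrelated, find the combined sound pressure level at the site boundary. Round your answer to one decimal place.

First find each source's level at the receiver (point-source: −20·log₁₀(r/r_ref)), then combine on an intensity basis.
shot-blast cabinet: 97 − 20·log₁₀(45.9/3.9) = 97 − 21.41 = 75.59 dB.
blower: 87 − 20·log₁₀(53.8/3.9) = 87 − 22.79 = 64.21 dB.
Σ 10^(L/10) = 3.882e+07 → L_total = 10·log₁₀(3.882e+07) = 75.89 dB.

75.9 dB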